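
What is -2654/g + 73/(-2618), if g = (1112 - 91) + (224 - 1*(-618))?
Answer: -7084171/4877334 ≈ -1.4525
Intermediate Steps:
g = 1863 (g = 1021 + (224 + 618) = 1021 + 842 = 1863)
-2654/g + 73/(-2618) = -2654/1863 + 73/(-2618) = -2654*1/1863 + 73*(-1/2618) = -2654/1863 - 73/2618 = -7084171/4877334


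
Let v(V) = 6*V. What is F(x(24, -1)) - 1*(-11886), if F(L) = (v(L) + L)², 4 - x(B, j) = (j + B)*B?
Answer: 14726782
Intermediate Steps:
x(B, j) = 4 - B*(B + j) (x(B, j) = 4 - (j + B)*B = 4 - (B + j)*B = 4 - B*(B + j))
F(L) = 49*L² (F(L) = (6*L + L)² = (7*L)² = 49*L²)
F(x(24, -1)) - 1*(-11886) = 49*(4 - 1*24² - 1*24*(-1))² - 1*(-11886) = 49*(4 - 1*576 + 24)² + 11886 = 49*(4 - 576 + 24)² + 11886 = 49*(-548)² + 11886 = 49*300304 + 11886 = 14714896 + 11886 = 14726782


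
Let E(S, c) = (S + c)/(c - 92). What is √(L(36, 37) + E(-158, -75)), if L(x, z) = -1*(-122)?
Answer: √3441369/167 ≈ 11.108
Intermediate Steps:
E(S, c) = (S + c)/(-92 + c)
L(x, z) = 122
√(L(36, 37) + E(-158, -75)) = √(122 + (-158 - 75)/(-92 - 75)) = √(122 - 233/(-167)) = √(122 - 1/167*(-233)) = √(122 + 233/167) = √(20607/167) = √3441369/167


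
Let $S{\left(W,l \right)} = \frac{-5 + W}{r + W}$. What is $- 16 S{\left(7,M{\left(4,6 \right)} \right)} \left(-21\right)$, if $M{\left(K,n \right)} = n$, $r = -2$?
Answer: $\frac{672}{5} \approx 134.4$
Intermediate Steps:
$S{\left(W,l \right)} = \frac{-5 + W}{-2 + W}$
$- 16 S{\left(7,M{\left(4,6 \right)} \right)} \left(-21\right) = - 16 \frac{-5 + 7}{-2 + 7} \left(-21\right) = - 16 \cdot \frac{1}{5} \cdot 2 \left(-21\right) = \left(-16\right) \frac{2}{5} \left(-21\right) = \left(- \frac{32}{5}\right) \left(-21\right) = \frac{672}{5}$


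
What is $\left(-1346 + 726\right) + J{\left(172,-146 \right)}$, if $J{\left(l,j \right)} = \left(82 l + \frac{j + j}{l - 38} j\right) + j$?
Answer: $\frac{914962}{67} \approx 13656.0$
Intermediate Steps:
$J{\left(l,j \right)} = j + 82 l + \frac{2 j^{2}}{-38 + l}$ ($J{\left(l,j \right)} = \left(82 l + \frac{2 j}{-38 + l} j\right) + j = \left(82 l + \frac{2 j^{2}}{-38 + l}\right) + j = j + 82 l + \frac{2 j^{2}}{-38 + l}$)
$\left(-1346 + 726\right) + J{\left(172,-146 \right)} = \left(-1346 + 726\right) + \frac{\left(-3116\right) 172 - -5548 + 2 \left(-146\right)^{2} + 82 \cdot 172^{2} - 25112}{-38 + 172} = -620 + \frac{-535952 + 5548 + 2 \cdot 21316 + 82 \cdot 29584 - 25112}{134} = -620 + \frac{-535952 + 5548 + 42632 + 2425888 - 25112}{134} = -620 + \frac{1}{134} \cdot 1913004 = -620 + \frac{956502}{67} = \frac{914962}{67}$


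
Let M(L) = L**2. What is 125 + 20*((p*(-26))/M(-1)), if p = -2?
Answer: 1165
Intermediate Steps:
125 + 20*((p*(-26))/M(-1)) = 125 + 20*((-2*(-26))/((-1)**2)) = 125 + 20*(52/1) = 125 + 20*(52*1) = 125 + 20*52 = 125 + 1040 = 1165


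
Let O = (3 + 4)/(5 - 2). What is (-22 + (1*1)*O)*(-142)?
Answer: 8378/3 ≈ 2792.7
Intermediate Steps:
O = 7/3 ≈ 2.3333
(-22 + (1*1)*O)*(-142) = (-22 + (1*1)*(7/3))*(-142) = (-22 + 1*(7/3))*(-142) = (-22 + 7/3)*(-142) = -59/3*(-142) = 8378/3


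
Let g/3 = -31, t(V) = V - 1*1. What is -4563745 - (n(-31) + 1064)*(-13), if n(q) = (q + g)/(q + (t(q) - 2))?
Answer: -22749441/5 ≈ -4.5499e+6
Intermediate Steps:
t(V) = -1 + V (t(V) = V - 1 = -1 + V)
g = -93 (g = 3*(-31) = -93)
n(q) = (-93 + q)/(-3 + 2*q) (n(q) = (q - 93)/(q + ((-1 + q) - 2)) = (-93 + q)/(q + (-3 + q)) = (-93 + q)/(-3 + 2*q))
-4563745 - (n(-31) + 1064)*(-13) = -4563745 - ((-93 - 31)/(-3 + 2*(-31)) + 1064)*(-13) = -4563745 - (-124/(-3 - 62) + 1064)*(-13) = -4563745 - (-124/(-65) + 1064)*(-13) = -4563745 - (-1/65*(-124) + 1064)*(-13) = -4563745 - (124/65 + 1064)*(-13) = -4563745 - 69284*(-13)/65 = -4563745 - 1*(-69284/5) = -4563745 + 69284/5 = -22749441/5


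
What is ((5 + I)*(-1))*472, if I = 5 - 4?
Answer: -2832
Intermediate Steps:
I = 1
((5 + I)*(-1))*472 = ((5 + 1)*(-1))*472 = (6*(-1))*472 = -6*472 = -2832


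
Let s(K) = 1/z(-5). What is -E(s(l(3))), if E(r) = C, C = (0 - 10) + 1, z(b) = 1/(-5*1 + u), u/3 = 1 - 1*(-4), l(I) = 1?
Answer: 9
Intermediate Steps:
u = 15 (u = 3*(1 - 1*(-4)) = 3*(1 + 4) = 3*5 = 15)
z(b) = ⅒ (z(b) = 1/(-5*1 + 15) = 1/(-5 + 15) = 1/10 = ⅒)
s(K) = 10 (s(K) = 1/(⅒) = 1*10 = 10)
C = -9 (C = -10 + 1 = -9)
E(r) = -9
-E(s(l(3))) = -1*(-9) = 9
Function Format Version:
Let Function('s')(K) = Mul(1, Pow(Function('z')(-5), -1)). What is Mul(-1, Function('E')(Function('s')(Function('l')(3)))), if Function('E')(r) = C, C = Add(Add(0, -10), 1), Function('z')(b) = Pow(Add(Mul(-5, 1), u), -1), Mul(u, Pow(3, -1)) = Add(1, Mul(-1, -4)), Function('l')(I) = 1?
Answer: 9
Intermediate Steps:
u = 15 (u = Mul(3, Add(1, Mul(-1, -4))) = Mul(3, Add(1, 4)) = Mul(3, 5) = 15)
Function('z')(b) = Rational(1, 10) (Function('z')(b) = Pow(Add(Mul(-5, 1), 15), -1) = Pow(Add(-5, 15), -1) = Pow(10, -1) = Rational(1, 10))
Function('s')(K) = 10 (Function('s')(K) = Mul(1, Pow(Rational(1, 10), -1)) = Mul(1, 10) = 10)
C = -9 (C = Add(-10, 1) = -9)
Function('E')(r) = -9
Mul(-1, Function('E')(Function('s')(Function('l')(3)))) = Mul(-1, -9) = 9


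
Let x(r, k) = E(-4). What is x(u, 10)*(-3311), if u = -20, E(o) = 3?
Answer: -9933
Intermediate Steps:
x(r, k) = 3
x(u, 10)*(-3311) = 3*(-3311) = -9933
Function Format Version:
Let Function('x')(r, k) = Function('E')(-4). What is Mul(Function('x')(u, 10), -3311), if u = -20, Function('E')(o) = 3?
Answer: -9933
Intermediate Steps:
Function('x')(r, k) = 3
Mul(Function('x')(u, 10), -3311) = Mul(3, -3311) = -9933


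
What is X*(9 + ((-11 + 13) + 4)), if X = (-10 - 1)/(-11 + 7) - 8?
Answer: -315/4 ≈ -78.750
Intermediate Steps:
X = -21/4 (X = -11/(-4) - 8 = -11*(-¼) - 8 = 11/4 - 8 = -21/4 ≈ -5.2500)
X*(9 + ((-11 + 13) + 4)) = -21*(9 + ((-11 + 13) + 4))/4 = -21*(9 + (2 + 4))/4 = -21*(9 + 6)/4 = -21/4*15 = -315/4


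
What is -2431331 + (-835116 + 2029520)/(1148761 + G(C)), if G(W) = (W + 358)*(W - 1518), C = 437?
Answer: -351771665871/144683 ≈ -2.4313e+6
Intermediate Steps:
G(W) = (-1518 + W)*(358 + W) (G(W) = (358 + W)*(-1518 + W) = (-1518 + W)*(358 + W))
-2431331 + (-835116 + 2029520)/(1148761 + G(C)) = -2431331 + (-835116 + 2029520)/(1148761 + (-543444 + 437² - 1160*437)) = -2431331 + 1194404/(1148761 + (-543444 + 190969 - 506920)) = -2431331 + 1194404/(1148761 - 859395) = -2431331 + 1194404/289366 = -2431331 + 1194404*(1/289366) = -2431331 + 597202/144683 = -351771665871/144683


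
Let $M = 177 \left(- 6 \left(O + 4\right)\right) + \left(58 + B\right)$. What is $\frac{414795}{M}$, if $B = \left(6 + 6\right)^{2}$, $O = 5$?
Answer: $- \frac{414795}{9356} \approx -44.335$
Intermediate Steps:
$B = 144$ ($B = 12^{2} = 144$)
$M = -9356$ ($M = 177 \left(- 6 \left(5 + 4\right)\right) + \left(58 + 144\right) = 177 \left(\left(-6\right) 9\right) + 202 = 177 \left(-54\right) + 202 = -9558 + 202 = -9356$)
$\frac{414795}{M} = \frac{414795}{-9356} = 414795 \left(- \frac{1}{9356}\right) = - \frac{414795}{9356}$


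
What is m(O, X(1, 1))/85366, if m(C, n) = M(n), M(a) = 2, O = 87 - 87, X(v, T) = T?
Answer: 1/42683 ≈ 2.3429e-5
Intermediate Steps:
O = 0
m(C, n) = 2
m(O, X(1, 1))/85366 = 2/85366 = 2*(1/85366) = 1/42683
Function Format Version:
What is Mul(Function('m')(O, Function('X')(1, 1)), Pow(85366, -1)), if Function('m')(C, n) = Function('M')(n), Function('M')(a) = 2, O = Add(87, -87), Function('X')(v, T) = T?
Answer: Rational(1, 42683) ≈ 2.3429e-5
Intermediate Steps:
O = 0
Function('m')(C, n) = 2
Mul(Function('m')(O, Function('X')(1, 1)), Pow(85366, -1)) = Mul(2, Pow(85366, -1)) = Mul(2, Rational(1, 85366)) = Rational(1, 42683)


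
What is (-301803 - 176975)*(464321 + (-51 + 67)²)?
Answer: -222429246906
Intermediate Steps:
(-301803 - 176975)*(464321 + (-51 + 67)²) = -478778*(464321 + 16²) = -478778*(464321 + 256) = -478778*464577 = -222429246906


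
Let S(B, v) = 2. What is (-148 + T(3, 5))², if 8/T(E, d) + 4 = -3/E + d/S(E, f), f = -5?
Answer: 571536/25 ≈ 22861.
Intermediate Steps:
T(E, d) = 8/(-4 + d/2 - 3/E) (T(E, d) = 8/(-4 + (-3/E + d/2)) = 8/(-4 + (d/2 - 3/E)) = 8/(-4 + d/2 - 3/E))
(-148 + T(3, 5))² = (-148 + 16*3/(-6 - 8*3 + 3*5))² = (-148 + 16*3/(-6 - 24 + 15))² = (-148 + 16*3/(-15))² = (-148 + 16*3*(-1/15))² = (-148 - 16/5)² = (-756/5)² = 571536/25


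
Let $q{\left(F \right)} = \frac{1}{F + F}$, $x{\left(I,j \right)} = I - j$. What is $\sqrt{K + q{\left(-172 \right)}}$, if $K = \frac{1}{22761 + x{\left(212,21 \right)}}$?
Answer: $\frac{3 i \sqrt{19368619}}{246734} \approx 0.053511 i$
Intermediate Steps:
$K = \frac{1}{22952}$ ($K = \frac{1}{22761 + \left(212 - 21\right)} = \frac{1}{22761 + 191} = \frac{1}{22952} \approx 4.3569 \cdot 10^{-5}$)
$q{\left(F \right)} = \frac{1}{2 F}$
$\sqrt{K + q{\left(-172 \right)}} = \sqrt{\frac{1}{22952} + \frac{1}{2 \left(-172\right)}} = \sqrt{\frac{1}{22952} + \frac{1}{2} \left(- \frac{1}{172}\right)} = \sqrt{\frac{1}{22952} - \frac{1}{344}} = \sqrt{- \frac{1413}{493468}} = \frac{3 i \sqrt{19368619}}{246734}$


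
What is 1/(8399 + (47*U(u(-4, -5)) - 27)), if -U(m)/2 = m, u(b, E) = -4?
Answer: 1/8748 ≈ 0.00011431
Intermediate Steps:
U(m) = -2*m
1/(8399 + (47*U(u(-4, -5)) - 27)) = 1/(8399 + (47*(-2*(-4)) - 27)) = 1/(8399 + (47*8 - 27)) = 1/(8399 + (376 - 27)) = 1/(8399 + 349) = 1/8748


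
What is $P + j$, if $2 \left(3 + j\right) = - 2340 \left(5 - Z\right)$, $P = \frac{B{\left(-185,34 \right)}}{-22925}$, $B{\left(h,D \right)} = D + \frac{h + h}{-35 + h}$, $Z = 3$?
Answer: $- \frac{236338567}{100870} \approx -2343.0$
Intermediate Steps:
$B{\left(h,D \right)} = D + \frac{2 h}{-35 + h}$
$P = - \frac{157}{100870}$ ($P = \frac{\frac{1}{-35 - 185} \left(\left(-35\right) 34 + 2 \left(-185\right) + 34 \left(-185\right)\right)}{-22925} = \frac{-1190 - 370 - 6290}{-220} \left(- \frac{1}{22925}\right) = \left(- \frac{1}{220}\right) \left(-7850\right) \left(- \frac{1}{22925}\right) = \frac{785}{22} \left(- \frac{1}{22925}\right) = - \frac{157}{100870} \approx -0.0015565$)
$j = -2343$ ($j = -3 + \frac{\left(-2340\right) \left(5 - 3\right)}{2} = -3 + \frac{\left(-2340\right) 2}{2} = -3 + \frac{1}{2} \left(-4680\right) = -3 - 2340 = -2343$)
$P + j = - \frac{157}{100870} - 2343 = - \frac{236338567}{100870}$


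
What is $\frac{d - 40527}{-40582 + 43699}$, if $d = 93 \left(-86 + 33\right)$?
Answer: $- \frac{15152}{1039} \approx -14.583$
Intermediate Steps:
$d = -4929$ ($d = 93 \left(-53\right) = -4929$)
$\frac{d - 40527}{-40582 + 43699} = \frac{-4929 - 40527}{-40582 + 43699} = - \frac{45456}{3117} = \left(-45456\right) \frac{1}{3117} = - \frac{15152}{1039}$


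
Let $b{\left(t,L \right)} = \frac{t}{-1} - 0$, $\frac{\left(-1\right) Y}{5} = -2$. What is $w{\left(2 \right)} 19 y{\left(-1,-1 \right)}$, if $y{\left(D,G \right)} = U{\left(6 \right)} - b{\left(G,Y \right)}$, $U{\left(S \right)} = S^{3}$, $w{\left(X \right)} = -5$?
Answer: $-20425$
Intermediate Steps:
$Y = 10$ ($Y = \left(-5\right) \left(-2\right) = 10$)
$b{\left(t,L \right)} = - t$ ($b{\left(t,L \right)} = t \left(-1\right) + 0 = - t + 0 = - t$)
$y{\left(D,G \right)} = 216 + G$ ($y{\left(D,G \right)} = 6^{3} - - G = 216 + G$)
$w{\left(2 \right)} 19 y{\left(-1,-1 \right)} = \left(-5\right) 19 \left(216 - 1\right) = \left(-95\right) 215 = -20425$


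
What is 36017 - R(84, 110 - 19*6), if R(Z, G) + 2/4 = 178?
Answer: 71679/2 ≈ 35840.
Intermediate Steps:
R(Z, G) = 355/2 (R(Z, G) = -½ + 178 = 355/2)
36017 - R(84, 110 - 19*6) = 36017 - 1*355/2 = 36017 - 355/2 = 71679/2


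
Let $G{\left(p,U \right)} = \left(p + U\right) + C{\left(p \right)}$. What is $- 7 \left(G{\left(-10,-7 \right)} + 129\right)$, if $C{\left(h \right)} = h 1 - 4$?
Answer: $-686$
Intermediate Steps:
$C{\left(h \right)} = -4 + h$ ($C{\left(h \right)} = h - 4 = -4 + h$)
$G{\left(p,U \right)} = -4 + U + 2 p$ ($G{\left(p,U \right)} = \left(p + U\right) + \left(-4 + p\right) = \left(U + p\right) + \left(-4 + p\right) = -4 + U + 2 p$)
$- 7 \left(G{\left(-10,-7 \right)} + 129\right) = - 7 \left(\left(-4 - 7 + 2 \left(-10\right)\right) + 129\right) = - 7 \left(\left(-4 - 7 - 20\right) + 129\right) = - 7 \left(-31 + 129\right) = \left(-7\right) 98 = -686$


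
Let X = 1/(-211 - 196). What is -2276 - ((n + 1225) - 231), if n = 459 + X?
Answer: -1517702/407 ≈ -3729.0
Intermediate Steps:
X = -1/407 (X = 1/(-407) = -1/407 ≈ -0.0024570)
n = 186812/407 (n = 459 - 1/407 = 186812/407 ≈ 459.00)
-2276 - ((n + 1225) - 231) = -2276 - ((186812/407 + 1225) - 231) = -2276 - (685387/407 - 231) = -2276 - 1*591370/407 = -2276 - 591370/407 = -1517702/407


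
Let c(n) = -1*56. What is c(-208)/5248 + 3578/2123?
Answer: 2332307/1392688 ≈ 1.6747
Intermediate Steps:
c(n) = -56
c(-208)/5248 + 3578/2123 = -56/5248 + 3578/2123 = -56*1/5248 + 3578*(1/2123) = -7/656 + 3578/2123 = 2332307/1392688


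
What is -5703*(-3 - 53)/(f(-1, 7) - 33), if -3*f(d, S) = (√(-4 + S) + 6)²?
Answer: -3672732/517 + 319368*√3/517 ≈ -6034.0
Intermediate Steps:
f(d, S) = -(6 + √(-4 + S))²/3 (f(d, S) = -(√(-4 + S) + 6)²/3 = -(6 + √(-4 + S))²/3)
-5703*(-3 - 53)/(f(-1, 7) - 33) = -5703*(-3 - 53)/(-(6 + √(-4 + 7))²/3 - 33) = -(-319368)/(-(6 + √3)²/3 - 33) = -(-319368)/(-33 - (6 + √3)²/3) = 319368/(-33 - (6 + √3)²/3)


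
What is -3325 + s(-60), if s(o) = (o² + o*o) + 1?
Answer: 3876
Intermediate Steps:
s(o) = 1 + 2*o² (s(o) = (o² + o²) + 1 = 2*o² + 1 = 1 + 2*o²)
-3325 + s(-60) = -3325 + (1 + 2*(-60)²) = -3325 + (1 + 2*3600) = -3325 + (1 + 7200) = -3325 + 7201 = 3876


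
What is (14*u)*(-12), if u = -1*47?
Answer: 7896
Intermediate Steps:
u = -47
(14*u)*(-12) = (14*(-47))*(-12) = -658*(-12) = 7896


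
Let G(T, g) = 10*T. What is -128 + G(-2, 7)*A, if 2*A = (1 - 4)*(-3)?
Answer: -218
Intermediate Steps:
A = 9/2 (A = ((1 - 4)*(-3))/2 = (-3*(-3))/2 = (½)*9 = 9/2 ≈ 4.5000)
-128 + G(-2, 7)*A = -128 + (10*(-2))*(9/2) = -128 - 20*9/2 = -128 - 90 = -218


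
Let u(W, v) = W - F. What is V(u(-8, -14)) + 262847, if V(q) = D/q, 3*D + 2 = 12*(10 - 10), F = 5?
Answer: 10251035/39 ≈ 2.6285e+5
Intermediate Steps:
D = -⅔ (D = -⅔ + (12*(10 - 10))/3 = -⅔ + (12*0)/3 = -⅔ + (⅓)*0 = -⅔ + 0 = -⅔ ≈ -0.66667)
u(W, v) = -5 + W (u(W, v) = W - 1*5 = W - 5 = -5 + W)
V(q) = -2/(3*q)
V(u(-8, -14)) + 262847 = -2/(3*(-5 - 8)) + 262847 = -⅔/(-13) + 262847 = -⅔*(-1/13) + 262847 = 2/39 + 262847 = 10251035/39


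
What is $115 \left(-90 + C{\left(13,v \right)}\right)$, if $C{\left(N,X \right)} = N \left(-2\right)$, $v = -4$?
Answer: $-13340$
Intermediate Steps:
$C{\left(N,X \right)} = - 2 N$
$115 \left(-90 + C{\left(13,v \right)}\right) = 115 \left(-90 - 26\right) = 115 \left(-116\right) = -13340$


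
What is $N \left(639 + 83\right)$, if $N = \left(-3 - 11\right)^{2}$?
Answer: $141512$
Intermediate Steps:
$N = 196$ ($N = \left(-14\right)^{2} = 196$)
$N \left(639 + 83\right) = 196 \left(639 + 83\right) = 196 \cdot 722 = 141512$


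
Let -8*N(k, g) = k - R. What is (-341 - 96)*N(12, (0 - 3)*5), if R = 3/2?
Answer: 9177/16 ≈ 573.56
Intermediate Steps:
R = 3/2 (R = 3*(½) = 3/2 ≈ 1.5000)
N(k, g) = 3/16 - k/8 (N(k, g) = -(k - 1*3/2)/8 = -(k - 3/2)/8 = -(-3/2 + k)/8 = 3/16 - k/8)
(-341 - 96)*N(12, (0 - 3)*5) = (-341 - 96)*(3/16 - ⅛*12) = -437*(3/16 - 3/2) = -437*(-21/16) = 9177/16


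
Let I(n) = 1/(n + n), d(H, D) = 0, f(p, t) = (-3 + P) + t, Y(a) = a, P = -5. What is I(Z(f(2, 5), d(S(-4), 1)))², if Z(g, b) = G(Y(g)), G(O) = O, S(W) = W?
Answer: 1/36 ≈ 0.027778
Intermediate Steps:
f(p, t) = -8 + t (f(p, t) = (-3 - 5) + t = -8 + t)
Z(g, b) = g
I(n) = 1/(2*n)
I(Z(f(2, 5), d(S(-4), 1)))² = (1/(2*(-8 + 5)))² = ((½)/(-3))² = ((½)*(-⅓))² = (-⅙)² = 1/36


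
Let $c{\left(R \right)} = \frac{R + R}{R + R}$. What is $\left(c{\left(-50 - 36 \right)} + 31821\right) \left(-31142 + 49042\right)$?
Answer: $569613800$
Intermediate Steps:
$c{\left(R \right)} = 1$ ($c{\left(R \right)} = \frac{2 R}{2 R} = 2 R \frac{1}{2 R} = 1$)
$\left(c{\left(-50 - 36 \right)} + 31821\right) \left(-31142 + 49042\right) = \left(1 + 31821\right) \left(-31142 + 49042\right) = 31822 \cdot 17900 = 569613800$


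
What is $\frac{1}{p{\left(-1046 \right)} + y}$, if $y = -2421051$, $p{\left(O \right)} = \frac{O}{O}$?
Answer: $- \frac{1}{2421050} \approx -4.1304 \cdot 10^{-7}$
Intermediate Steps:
$p{\left(O \right)} = 1$
$\frac{1}{p{\left(-1046 \right)} + y} = \frac{1}{1 - 2421051} = \frac{1}{-2421050} = - \frac{1}{2421050}$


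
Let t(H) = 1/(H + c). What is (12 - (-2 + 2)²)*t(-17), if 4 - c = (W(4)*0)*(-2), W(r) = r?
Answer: -12/13 ≈ -0.92308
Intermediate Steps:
c = 4 (c = 4 - 4*0*(-2) = 4 - 0*(-2) = 4 - 1*0 = 4 + 0 = 4)
t(H) = 1/(4 + H) (t(H) = 1/(H + 4) = 1/(4 + H))
(12 - (-2 + 2)²)*t(-17) = (12 - (-2 + 2)²)/(4 - 17) = (12 - 1*0²)/(-13) = (12 - 1*0)*(-1/13) = (12 + 0)*(-1/13) = 12*(-1/13) = -12/13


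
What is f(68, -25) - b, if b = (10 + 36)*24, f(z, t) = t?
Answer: -1129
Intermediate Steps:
b = 1104 (b = 46*24 = 1104)
f(68, -25) - b = -25 - 1*1104 = -25 - 1104 = -1129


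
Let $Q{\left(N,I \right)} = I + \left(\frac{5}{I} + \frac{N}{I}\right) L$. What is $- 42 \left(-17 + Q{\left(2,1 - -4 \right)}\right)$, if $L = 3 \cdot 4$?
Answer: $- \frac{1008}{5} \approx -201.6$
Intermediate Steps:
$L = 12$
$Q{\left(N,I \right)} = I + \frac{60}{I} + \frac{12 N}{I}$ ($Q{\left(N,I \right)} = I + \left(\frac{5}{I} + \frac{N}{I}\right) 12 = I + \left(\frac{60}{I} + \frac{12 N}{I}\right) = I + \frac{60}{I} + \frac{12 N}{I}$)
$- 42 \left(-17 + Q{\left(2,1 - -4 \right)}\right) = - 42 \left(-17 + \frac{60 + \left(1 - -4\right)^{2} + 12 \cdot 2}{1 - -4}\right) = - 42 \left(-17 + \frac{60 + \left(1 + 4\right)^{2} + 24}{1 + 4}\right) = - 42 \left(-17 + \frac{60 + 5^{2} + 24}{5}\right) = - 42 \left(-17 + \frac{60 + 25 + 24}{5}\right) = - 42 \left(-17 + \frac{1}{5} \cdot 109\right) = - 42 \left(-17 + \frac{109}{5}\right) = \left(-42\right) \frac{24}{5} = - \frac{1008}{5}$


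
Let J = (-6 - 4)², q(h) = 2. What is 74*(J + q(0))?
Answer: 7548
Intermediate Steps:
J = 100 (J = (-10)² = 100)
74*(J + q(0)) = 74*(100 + 2) = 74*102 = 7548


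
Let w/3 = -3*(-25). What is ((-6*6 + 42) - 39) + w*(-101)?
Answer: -22758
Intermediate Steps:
w = 225 (w = 3*(-3*(-25)) = 3*75 = 225)
((-6*6 + 42) - 39) + w*(-101) = ((-6*6 + 42) - 39) + 225*(-101) = ((-36 + 42) - 39) - 22725 = (6 - 39) - 22725 = -33 - 22725 = -22758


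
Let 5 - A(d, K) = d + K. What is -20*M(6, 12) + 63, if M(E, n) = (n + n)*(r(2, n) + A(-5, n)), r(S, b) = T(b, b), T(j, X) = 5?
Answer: -1377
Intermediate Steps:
r(S, b) = 5
A(d, K) = 5 - K - d (A(d, K) = 5 - (d + K) = 5 - (K + d) = 5 + (-K - d) = 5 - K - d)
M(E, n) = 2*n*(15 - n) (M(E, n) = (n + n)*(5 + (5 - n - 1*(-5))) = (2*n)*(5 + (5 - n + 5)) = (2*n)*(5 + (10 - n)) = (2*n)*(15 - n) = 2*n*(15 - n))
-20*M(6, 12) + 63 = -40*12*(15 - 1*12) + 63 = -40*12*(15 - 12) + 63 = -40*12*3 + 63 = -20*72 + 63 = -1440 + 63 = -1377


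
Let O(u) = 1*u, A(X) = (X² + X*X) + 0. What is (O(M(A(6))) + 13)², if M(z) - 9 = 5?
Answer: 729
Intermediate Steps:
A(X) = 2*X² (A(X) = (X² + X²) + 0 = 2*X² + 0 = 2*X²)
M(z) = 14 (M(z) = 9 + 5 = 14)
O(u) = u
(O(M(A(6))) + 13)² = (14 + 13)² = 27² = 729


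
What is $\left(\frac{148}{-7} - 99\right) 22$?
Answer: $- \frac{18502}{7} \approx -2643.1$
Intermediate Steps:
$\left(\frac{148}{-7} - 99\right) 22 = \left(148 \left(- \frac{1}{7}\right) - 99\right) 22 = \left(- \frac{148}{7} - 99\right) 22 = \left(- \frac{841}{7}\right) 22 = - \frac{18502}{7}$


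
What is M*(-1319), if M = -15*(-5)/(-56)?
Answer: 98925/56 ≈ 1766.5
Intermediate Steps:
M = -75/56 (M = 75*(-1/56) = -75/56 ≈ -1.3393)
M*(-1319) = -75/56*(-1319) = 98925/56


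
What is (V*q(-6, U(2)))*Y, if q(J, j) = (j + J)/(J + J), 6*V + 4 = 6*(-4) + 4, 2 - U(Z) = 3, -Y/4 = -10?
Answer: -280/3 ≈ -93.333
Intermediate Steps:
Y = 40 (Y = -4*(-10) = 40)
U(Z) = -1 (U(Z) = 2 - 1*3 = 2 - 3 = -1)
V = -4 (V = -⅔ + (6*(-4) + 4)/6 = -⅔ + (-24 + 4)/6 = -⅔ + (⅙)*(-20) = -⅔ - 10/3 = -4)
q(J, j) = (J + j)/(2*J) (q(J, j) = (J + j)/((2*J)) = (J + j)*(1/(2*J)) = (J + j)/(2*J))
(V*q(-6, U(2)))*Y = -2*(-6 - 1)/(-6)*40 = -2*(-1)*(-7)/6*40 = -4*7/12*40 = -7/3*40 = -280/3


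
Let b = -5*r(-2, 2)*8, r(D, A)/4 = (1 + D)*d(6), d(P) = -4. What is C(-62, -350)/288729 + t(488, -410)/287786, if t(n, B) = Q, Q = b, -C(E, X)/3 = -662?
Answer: 64459406/13848693999 ≈ 0.0046545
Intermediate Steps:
C(E, X) = 1986 (C(E, X) = -3*(-662) = 1986)
r(D, A) = -16 - 16*D (r(D, A) = 4*((1 + D)*(-4)) = 4*(-4 - 4*D) = -16 - 16*D)
b = -640 (b = -5*(-16 - 16*(-2))*8 = -5*(-16 + 32)*8 = -5*16*8 = -80*8 = -640)
Q = -640
t(n, B) = -640
C(-62, -350)/288729 + t(488, -410)/287786 = 1986/288729 - 640/287786 = 1986*(1/288729) - 640*1/287786 = 662/96243 - 320/143893 = 64459406/13848693999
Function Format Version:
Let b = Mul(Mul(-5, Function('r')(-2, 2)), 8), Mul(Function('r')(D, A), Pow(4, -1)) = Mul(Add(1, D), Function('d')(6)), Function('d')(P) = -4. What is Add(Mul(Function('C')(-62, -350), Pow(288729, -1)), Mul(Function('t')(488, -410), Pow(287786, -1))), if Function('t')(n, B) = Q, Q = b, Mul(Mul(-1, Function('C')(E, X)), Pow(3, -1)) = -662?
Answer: Rational(64459406, 13848693999) ≈ 0.0046545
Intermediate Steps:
Function('C')(E, X) = 1986 (Function('C')(E, X) = Mul(-3, -662) = 1986)
Function('r')(D, A) = Add(-16, Mul(-16, D)) (Function('r')(D, A) = Mul(4, Mul(Add(1, D), -4)) = Mul(4, Add(-4, Mul(-4, D))) = Add(-16, Mul(-16, D)))
b = -640 (b = Mul(Mul(-5, Add(-16, Mul(-16, -2))), 8) = Mul(Mul(-5, Add(-16, 32)), 8) = Mul(Mul(-5, 16), 8) = Mul(-80, 8) = -640)
Q = -640
Function('t')(n, B) = -640
Add(Mul(Function('C')(-62, -350), Pow(288729, -1)), Mul(Function('t')(488, -410), Pow(287786, -1))) = Add(Mul(1986, Pow(288729, -1)), Mul(-640, Pow(287786, -1))) = Add(Mul(1986, Rational(1, 288729)), Mul(-640, Rational(1, 287786))) = Add(Rational(662, 96243), Rational(-320, 143893)) = Rational(64459406, 13848693999)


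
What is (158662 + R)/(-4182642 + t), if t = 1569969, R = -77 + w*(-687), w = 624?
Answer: 270103/2612673 ≈ 0.10338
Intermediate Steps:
R = -428765 (R = -77 + 624*(-687) = -77 - 428688 = -428765)
(158662 + R)/(-4182642 + t) = (158662 - 428765)/(-4182642 + 1569969) = -270103/(-2612673) = -270103*(-1/2612673) = 270103/2612673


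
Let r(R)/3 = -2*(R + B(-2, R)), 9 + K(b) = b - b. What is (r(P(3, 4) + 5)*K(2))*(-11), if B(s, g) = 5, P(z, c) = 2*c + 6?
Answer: -14256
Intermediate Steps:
P(z, c) = 6 + 2*c
K(b) = -9 (K(b) = -9 + (b - b) = -9 + 0 = -9)
r(R) = -30 - 6*R (r(R) = 3*(-2*(R + 5)) = 3*(-2*(5 + R)) = 3*(-10 - 2*R) = -30 - 6*R)
(r(P(3, 4) + 5)*K(2))*(-11) = ((-30 - 6*((6 + 2*4) + 5))*(-9))*(-11) = ((-30 - 6*((6 + 8) + 5))*(-9))*(-11) = ((-30 - 6*(14 + 5))*(-9))*(-11) = ((-30 - 6*19)*(-9))*(-11) = ((-30 - 114)*(-9))*(-11) = -144*(-9)*(-11) = 1296*(-11) = -14256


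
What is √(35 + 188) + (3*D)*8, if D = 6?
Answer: 144 + √223 ≈ 158.93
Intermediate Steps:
√(35 + 188) + (3*D)*8 = √(35 + 188) + (3*6)*8 = √223 + 18*8 = √223 + 144 = 144 + √223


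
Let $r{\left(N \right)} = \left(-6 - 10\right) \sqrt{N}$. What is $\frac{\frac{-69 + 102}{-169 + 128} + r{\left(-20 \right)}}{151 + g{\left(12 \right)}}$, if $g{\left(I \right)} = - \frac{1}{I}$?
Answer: $- \frac{396}{74251} - \frac{384 i \sqrt{5}}{1811} \approx -0.0053333 - 0.47413 i$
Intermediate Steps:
$r{\left(N \right)} = - 16 \sqrt{N}$ ($r{\left(N \right)} = \left(-6 - 10\right) \sqrt{N} = - 16 \sqrt{N}$)
$\frac{\frac{-69 + 102}{-169 + 128} + r{\left(-20 \right)}}{151 + g{\left(12 \right)}} = \frac{\frac{-69 + 102}{-169 + 128} - 16 \sqrt{-20}}{151 - \frac{1}{12}} = \frac{\frac{33}{-41} - 16 \cdot 2 i \sqrt{5}}{151 - \frac{1}{12}} = \frac{33 \left(- \frac{1}{41}\right) - 32 i \sqrt{5}}{151 - \frac{1}{12}} = \frac{- \frac{33}{41} - 32 i \sqrt{5}}{\frac{1811}{12}} = \left(- \frac{33}{41} - 32 i \sqrt{5}\right) \frac{12}{1811} = - \frac{396}{74251} - \frac{384 i \sqrt{5}}{1811}$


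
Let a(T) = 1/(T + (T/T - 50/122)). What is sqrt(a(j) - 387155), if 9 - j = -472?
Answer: I*sqrt(334117910390998)/29377 ≈ 622.22*I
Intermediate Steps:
j = 481 (j = 9 - 1*(-472) = 9 + 472 = 481)
a(T) = 1/(36/61 + T) (a(T) = 1/(T + (1 - 50*1/122)) = 1/(T + (1 - 25/61)) = 1/(T + 36/61) = 1/(36/61 + T))
sqrt(a(j) - 387155) = sqrt(61/(36 + 61*481) - 387155) = sqrt(61/(36 + 29341) - 387155) = sqrt(61/29377 - 387155) = sqrt(-11373452374/29377) = I*sqrt(334117910390998)/29377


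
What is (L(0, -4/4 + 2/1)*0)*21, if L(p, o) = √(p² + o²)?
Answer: 0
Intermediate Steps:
L(p, o) = √(o² + p²)
(L(0, -4/4 + 2/1)*0)*21 = (√((-4/4 + 2/1)² + 0²)*0)*21 = (√((-4*¼ + 2*1)² + 0)*0)*21 = (√((-1 + 2)² + 0)*0)*21 = (√(1² + 0)*0)*21 = (√(1 + 0)*0)*21 = (√1*0)*21 = (1*0)*21 = 0*21 = 0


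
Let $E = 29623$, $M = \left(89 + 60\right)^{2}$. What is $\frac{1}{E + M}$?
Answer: $\frac{1}{51824} \approx 1.9296 \cdot 10^{-5}$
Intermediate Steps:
$M = 22201$ ($M = 149^{2} = 22201$)
$\frac{1}{E + M} = \frac{1}{29623 + 22201} = \frac{1}{51824}$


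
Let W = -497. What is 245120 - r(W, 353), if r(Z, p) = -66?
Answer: 245186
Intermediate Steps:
245120 - r(W, 353) = 245120 - 1*(-66) = 245120 + 66 = 245186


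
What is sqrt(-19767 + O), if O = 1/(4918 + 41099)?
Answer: I*sqrt(4650877028294)/15339 ≈ 140.6*I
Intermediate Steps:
O = 1/46017 ≈ 2.1731e-5
sqrt(-19767 + O) = sqrt(-19767 + 1/46017) = sqrt(-909618038/46017) = I*sqrt(4650877028294)/15339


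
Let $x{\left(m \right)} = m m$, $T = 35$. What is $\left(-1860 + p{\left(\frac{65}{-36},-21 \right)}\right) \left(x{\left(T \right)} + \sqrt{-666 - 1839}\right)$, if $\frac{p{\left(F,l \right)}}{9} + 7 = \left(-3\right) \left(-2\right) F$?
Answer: $- \frac{4950225}{2} - \frac{4041 i \sqrt{2505}}{2} \approx -2.4751 \cdot 10^{6} - 1.0113 \cdot 10^{5} i$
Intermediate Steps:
$p{\left(F,l \right)} = -63 + 54 F$ ($p{\left(F,l \right)} = -63 + 9 \left(-3\right) \left(-2\right) F = -63 + 9 \cdot 6 F = -63 + 54 F$)
$x{\left(m \right)} = m^{2}$
$\left(-1860 + p{\left(\frac{65}{-36},-21 \right)}\right) \left(x{\left(T \right)} + \sqrt{-666 - 1839}\right) = \left(-1860 + \left(-63 + 54 \frac{65}{-36}\right)\right) \left(35^{2} + \sqrt{-666 - 1839}\right) = \left(-1860 + \left(-63 + 54 \cdot 65 \left(- \frac{1}{36}\right)\right)\right) \left(1225 + \sqrt{-2505}\right) = \left(-1860 + \left(-63 + 54 \left(- \frac{65}{36}\right)\right)\right) \left(1225 + i \sqrt{2505}\right) = \left(-1860 - \frac{321}{2}\right) \left(1225 + i \sqrt{2505}\right) = - \frac{4041 \left(1225 + i \sqrt{2505}\right)}{2} = - \frac{4950225}{2} - \frac{4041 i \sqrt{2505}}{2}$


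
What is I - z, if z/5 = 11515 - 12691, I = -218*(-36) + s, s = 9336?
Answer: 23064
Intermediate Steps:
I = 17184 (I = -218*(-36) + 9336 = 7848 + 9336 = 17184)
z = -5880 (z = 5*(11515 - 12691) = 5*(-1176) = -5880)
I - z = 17184 - 1*(-5880) = 17184 + 5880 = 23064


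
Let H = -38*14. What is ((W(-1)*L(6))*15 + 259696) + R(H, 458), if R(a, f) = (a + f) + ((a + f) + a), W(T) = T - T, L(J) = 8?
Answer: 259016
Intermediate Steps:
H = -532
W(T) = 0
R(a, f) = 2*f + 3*a (R(a, f) = (a + f) + (f + 2*a) = 2*f + 3*a)
((W(-1)*L(6))*15 + 259696) + R(H, 458) = ((0*8)*15 + 259696) + (2*458 + 3*(-532)) = (0*15 + 259696) + (916 - 1596) = (0 + 259696) - 680 = 259696 - 680 = 259016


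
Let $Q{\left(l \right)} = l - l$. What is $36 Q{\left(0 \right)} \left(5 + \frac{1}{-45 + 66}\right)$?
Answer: $0$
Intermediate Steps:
$Q{\left(l \right)} = 0$
$36 Q{\left(0 \right)} \left(5 + \frac{1}{-45 + 66}\right) = 36 \cdot 0 \left(5 + \frac{1}{-45 + 66}\right) = 0 \left(5 + \frac{1}{21}\right) = 0 \cdot \frac{106}{21} = 0$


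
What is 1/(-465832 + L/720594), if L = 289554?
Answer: -120099/55945909109 ≈ -2.1467e-6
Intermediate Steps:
1/(-465832 + L/720594) = 1/(-465832 + 289554/720594) = 1/(-465832 + 289554*(1/720594)) = 1/(-465832 + 48259/120099) = 1/(-55945909109/120099) = -120099/55945909109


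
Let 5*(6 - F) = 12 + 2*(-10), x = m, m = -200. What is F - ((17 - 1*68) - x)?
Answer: -707/5 ≈ -141.40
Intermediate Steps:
x = -200
F = 38/5 (F = 6 - (12 + 2*(-10))/5 = 6 - (12 - 20)/5 = 6 - 1/5*(-8) = 6 + 8/5 = 38/5 ≈ 7.6000)
F - ((17 - 1*68) - x) = 38/5 - ((17 - 1*68) - 1*(-200)) = 38/5 - ((17 - 68) + 200) = 38/5 - (-51 + 200) = 38/5 - 1*149 = 38/5 - 149 = -707/5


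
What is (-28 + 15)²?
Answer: 169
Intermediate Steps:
(-28 + 15)² = (-13)² = 169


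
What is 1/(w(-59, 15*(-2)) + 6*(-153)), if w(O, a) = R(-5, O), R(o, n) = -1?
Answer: -1/919 ≈ -0.0010881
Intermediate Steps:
w(O, a) = -1
1/(w(-59, 15*(-2)) + 6*(-153)) = 1/(-1 + 6*(-153)) = 1/(-1 - 918) = 1/(-919) = -1/919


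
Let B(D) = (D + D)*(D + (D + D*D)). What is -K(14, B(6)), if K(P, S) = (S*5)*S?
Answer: -1658880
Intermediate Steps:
B(D) = 2*D*(D**2 + 2*D) (B(D) = (2*D)*(D + (D + D**2)) = (2*D)*(D**2 + 2*D) = 2*D*(D**2 + 2*D))
K(P, S) = 5*S**2 (K(P, S) = (5*S)*S = 5*S**2)
-K(14, B(6)) = -5*(2*6**2*(2 + 6))**2 = -5*(2*36*8)**2 = -5*576**2 = -5*331776 = -1*1658880 = -1658880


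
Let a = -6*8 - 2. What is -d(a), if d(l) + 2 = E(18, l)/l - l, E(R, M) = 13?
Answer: -2387/50 ≈ -47.740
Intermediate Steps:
a = -50 (a = -48 - 2 = -50)
d(l) = -2 - l + 13/l (d(l) = -2 + (13/l - l) = -2 + (-l + 13/l) = -2 - l + 13/l)
-d(a) = -(-2 - 1*(-50) + 13/(-50)) = -(-2 + 50 + 13*(-1/50)) = -(-2 + 50 - 13/50) = -1*2387/50 = -2387/50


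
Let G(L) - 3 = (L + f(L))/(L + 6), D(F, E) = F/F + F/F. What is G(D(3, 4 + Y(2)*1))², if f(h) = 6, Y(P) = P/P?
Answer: 16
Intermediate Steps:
Y(P) = 1
D(F, E) = 2 (D(F, E) = 1 + 1 = 2)
G(L) = 4 (G(L) = 3 + (L + 6)/(L + 6) = 3 + (6 + L)/(6 + L) = 3 + 1 = 4)
G(D(3, 4 + Y(2)*1))² = 4² = 16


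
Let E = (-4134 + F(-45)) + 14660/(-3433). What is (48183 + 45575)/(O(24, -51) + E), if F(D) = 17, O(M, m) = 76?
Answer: -321871214/13887413 ≈ -23.177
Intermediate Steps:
E = -14148321/3433 (E = (-4134 + 17) + 14660/(-3433) = -4117 + 14660*(-1/3433) = -4117 - 14660/3433 = -14148321/3433 ≈ -4121.3)
(48183 + 45575)/(O(24, -51) + E) = (48183 + 45575)/(76 - 14148321/3433) = 93758/(-13887413/3433) = 93758*(-3433/13887413) = -321871214/13887413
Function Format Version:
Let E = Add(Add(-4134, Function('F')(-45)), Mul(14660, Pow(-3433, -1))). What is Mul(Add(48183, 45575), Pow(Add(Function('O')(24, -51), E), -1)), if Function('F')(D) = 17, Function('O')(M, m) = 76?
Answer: Rational(-321871214, 13887413) ≈ -23.177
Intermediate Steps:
E = Rational(-14148321, 3433) (E = Add(Add(-4134, 17), Mul(14660, Pow(-3433, -1))) = Add(-4117, Mul(14660, Rational(-1, 3433))) = Add(-4117, Rational(-14660, 3433)) = Rational(-14148321, 3433) ≈ -4121.3)
Mul(Add(48183, 45575), Pow(Add(Function('O')(24, -51), E), -1)) = Mul(Add(48183, 45575), Pow(Add(76, Rational(-14148321, 3433)), -1)) = Mul(93758, Pow(Rational(-13887413, 3433), -1)) = Mul(93758, Rational(-3433, 13887413)) = Rational(-321871214, 13887413)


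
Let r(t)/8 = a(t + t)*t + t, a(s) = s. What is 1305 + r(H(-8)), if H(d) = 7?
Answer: 2145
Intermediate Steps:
r(t) = 8*t + 16*t² (r(t) = 8*((t + t)*t + t) = 8*((2*t)*t + t) = 8*(2*t² + t) = 8*(t + 2*t²) = 8*t + 16*t²)
1305 + r(H(-8)) = 1305 + 8*7*(1 + 2*7) = 1305 + 8*7*(1 + 14) = 1305 + 8*7*15 = 1305 + 840 = 2145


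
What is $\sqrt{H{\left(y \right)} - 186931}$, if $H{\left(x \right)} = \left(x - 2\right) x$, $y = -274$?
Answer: $i \sqrt{111307} \approx 333.63 i$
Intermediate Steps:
$H{\left(x \right)} = x \left(-2 + x\right)$ ($H{\left(x \right)} = \left(-2 + x\right) x = x \left(-2 + x\right)$)
$\sqrt{H{\left(y \right)} - 186931} = \sqrt{- 274 \left(-2 - 274\right) - 186931} = \sqrt{\left(-274\right) \left(-276\right) - 186931} = \sqrt{75624 - 186931} = \sqrt{-111307} = i \sqrt{111307}$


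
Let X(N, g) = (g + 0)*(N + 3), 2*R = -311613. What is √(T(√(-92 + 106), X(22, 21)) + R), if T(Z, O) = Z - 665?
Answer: √(-625886 + 4*√14)/2 ≈ 395.56*I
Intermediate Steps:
R = -311613/2 (R = (½)*(-311613) = -311613/2 ≈ -1.5581e+5)
X(N, g) = g*(3 + N)
T(Z, O) = -665 + Z
√(T(√(-92 + 106), X(22, 21)) + R) = √((-665 + √(-92 + 106)) - 311613/2) = √((-665 + √14) - 311613/2) = √(-312943/2 + √14)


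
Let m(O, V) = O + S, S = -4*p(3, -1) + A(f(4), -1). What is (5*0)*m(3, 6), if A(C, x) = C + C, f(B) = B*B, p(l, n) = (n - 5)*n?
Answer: 0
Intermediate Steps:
p(l, n) = n*(-5 + n) (p(l, n) = (-5 + n)*n = n*(-5 + n))
f(B) = B**2
A(C, x) = 2*C
S = 8 (S = -(-4)*(-5 - 1) + 2*4**2 = -(-4)*(-6) + 2*16 = -4*6 + 32 = -24 + 32 = 8)
m(O, V) = 8 + O (m(O, V) = O + 8 = 8 + O)
(5*0)*m(3, 6) = (5*0)*(8 + 3) = 0*11 = 0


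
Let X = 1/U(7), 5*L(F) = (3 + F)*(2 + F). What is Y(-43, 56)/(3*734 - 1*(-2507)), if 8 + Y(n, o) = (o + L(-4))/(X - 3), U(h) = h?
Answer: -1387/235450 ≈ -0.0058908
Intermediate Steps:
L(F) = (2 + F)*(3 + F)/5 (L(F) = ((3 + F)*(2 + F))/5 = ((2 + F)*(3 + F))/5 = (2 + F)*(3 + F)/5)
X = ⅐ (X = 1/7 = ⅐ ≈ 0.14286)
Y(n, o) = -407/50 - 7*o/20 (Y(n, o) = -8 + (o + (6/5 - 4 + (⅕)*(-4)²))/(⅐ - 3) = -8 + (o + (6/5 - 4 + (⅕)*16))/(-20/7) = -8 + (o + (6/5 - 4 + 16/5))*(-7/20) = -8 + (o + ⅖)*(-7/20) = -8 + (⅖ + o)*(-7/20) = -8 + (-7/50 - 7*o/20) = -407/50 - 7*o/20)
Y(-43, 56)/(3*734 - 1*(-2507)) = (-407/50 - 7/20*56)/(3*734 - 1*(-2507)) = (-407/50 - 98/5)/(2202 + 2507) = -1387/50/4709 = -1387/50*1/4709 = -1387/235450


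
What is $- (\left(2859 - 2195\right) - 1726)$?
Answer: $1062$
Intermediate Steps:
$- (\left(2859 - 2195\right) - 1726) = - (664 - 1726) = \left(-1\right) \left(-1062\right) = 1062$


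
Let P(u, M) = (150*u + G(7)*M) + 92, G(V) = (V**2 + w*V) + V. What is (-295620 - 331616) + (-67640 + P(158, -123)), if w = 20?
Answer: -695192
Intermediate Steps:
G(V) = V**2 + 21*V (G(V) = (V**2 + 20*V) + V = V**2 + 21*V)
P(u, M) = 92 + 150*u + 196*M (P(u, M) = (150*u + (7*(21 + 7))*M) + 92 = (150*u + (7*28)*M) + 92 = (150*u + 196*M) + 92 = 92 + 150*u + 196*M)
(-295620 - 331616) + (-67640 + P(158, -123)) = (-295620 - 331616) + (-67640 + (92 + 150*158 + 196*(-123))) = -627236 + (-67640 + (92 + 23700 - 24108)) = -627236 + (-67640 - 316) = -627236 - 67956 = -695192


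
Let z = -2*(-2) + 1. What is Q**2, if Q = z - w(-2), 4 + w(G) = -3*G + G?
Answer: 25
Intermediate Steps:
z = 5 (z = 4 + 1 = 5)
w(G) = -4 - 2*G (w(G) = -4 + (-3*G + G) = -4 - 2*G)
Q = 5 (Q = 5 - (-4 - 2*(-2)) = 5 - (-4 + 4) = 5 - 1*0 = 5 + 0 = 5)
Q**2 = 5**2 = 25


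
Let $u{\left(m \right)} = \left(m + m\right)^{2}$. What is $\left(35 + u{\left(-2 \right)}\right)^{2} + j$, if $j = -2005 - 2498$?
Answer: $-1902$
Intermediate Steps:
$u{\left(m \right)} = 4 m^{2}$ ($u{\left(m \right)} = \left(2 m\right)^{2} = 4 m^{2}$)
$j = -4503$
$\left(35 + u{\left(-2 \right)}\right)^{2} + j = \left(35 + 4 \left(-2\right)^{2}\right)^{2} - 4503 = \left(35 + 4 \cdot 4\right)^{2} - 4503 = \left(35 + 16\right)^{2} - 4503 = 51^{2} - 4503 = 2601 - 4503 = -1902$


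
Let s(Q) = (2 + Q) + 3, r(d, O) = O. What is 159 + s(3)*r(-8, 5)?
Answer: 199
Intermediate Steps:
s(Q) = 5 + Q
159 + s(3)*r(-8, 5) = 159 + (5 + 3)*5 = 159 + 8*5 = 159 + 40 = 199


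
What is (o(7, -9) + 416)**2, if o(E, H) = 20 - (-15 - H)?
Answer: 195364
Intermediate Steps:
o(E, H) = 35 + H (o(E, H) = 20 + (15 + H) = 35 + H)
(o(7, -9) + 416)**2 = ((35 - 9) + 416)**2 = (26 + 416)**2 = 442**2 = 195364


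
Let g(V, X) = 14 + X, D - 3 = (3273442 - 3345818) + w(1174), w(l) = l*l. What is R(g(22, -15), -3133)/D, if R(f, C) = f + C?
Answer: -3134/1305903 ≈ -0.0023999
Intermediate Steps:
w(l) = l**2
D = 1305903 (D = 3 + ((3273442 - 3345818) + 1174**2) = 3 + (-72376 + 1378276) = 3 + 1305900 = 1305903)
R(f, C) = C + f
R(g(22, -15), -3133)/D = (-3133 + (14 - 15))/1305903 = (-3133 - 1)*(1/1305903) = -3134*1/1305903 = -3134/1305903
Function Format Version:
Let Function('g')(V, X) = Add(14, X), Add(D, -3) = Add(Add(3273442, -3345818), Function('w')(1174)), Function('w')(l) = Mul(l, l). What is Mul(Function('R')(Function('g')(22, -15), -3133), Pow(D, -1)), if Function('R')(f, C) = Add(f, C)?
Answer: Rational(-3134, 1305903) ≈ -0.0023999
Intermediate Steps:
Function('w')(l) = Pow(l, 2)
D = 1305903 (D = Add(3, Add(Add(3273442, -3345818), Pow(1174, 2))) = Add(3, Add(-72376, 1378276)) = Add(3, 1305900) = 1305903)
Function('R')(f, C) = Add(C, f)
Mul(Function('R')(Function('g')(22, -15), -3133), Pow(D, -1)) = Mul(Add(-3133, Add(14, -15)), Pow(1305903, -1)) = Mul(Add(-3133, -1), Rational(1, 1305903)) = Mul(-3134, Rational(1, 1305903)) = Rational(-3134, 1305903)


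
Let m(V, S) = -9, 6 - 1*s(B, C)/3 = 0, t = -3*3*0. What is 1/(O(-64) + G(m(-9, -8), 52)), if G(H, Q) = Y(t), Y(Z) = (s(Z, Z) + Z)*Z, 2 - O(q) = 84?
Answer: -1/82 ≈ -0.012195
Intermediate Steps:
t = 0 (t = -9*0 = 0)
O(q) = -82 (O(q) = 2 - 1*84 = 2 - 84 = -82)
s(B, C) = 18 (s(B, C) = 18 - 3*0 = 18 + 0 = 18)
Y(Z) = Z*(18 + Z) (Y(Z) = (18 + Z)*Z = Z*(18 + Z))
G(H, Q) = 0 (G(H, Q) = 0*(18 + 0) = 0*18 = 0)
1/(O(-64) + G(m(-9, -8), 52)) = 1/(-82 + 0) = 1/(-82) = -1/82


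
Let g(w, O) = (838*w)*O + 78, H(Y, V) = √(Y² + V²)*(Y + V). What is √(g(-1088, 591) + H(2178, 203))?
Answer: √(-538840626 + 2381*√4784893) ≈ 23100.0*I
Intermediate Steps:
H(Y, V) = √(V² + Y²)*(V + Y)
g(w, O) = 78 + 838*O*w (g(w, O) = 838*O*w + 78 = 78 + 838*O*w)
√(g(-1088, 591) + H(2178, 203)) = √((78 + 838*591*(-1088)) + √(203² + 2178²)*(203 + 2178)) = √((78 - 538840704) + √(41209 + 4743684)*2381) = √(-538840626 + √4784893*2381) = √(-538840626 + 2381*√4784893)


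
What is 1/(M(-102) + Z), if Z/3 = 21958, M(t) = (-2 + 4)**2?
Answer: 1/65878 ≈ 1.5180e-5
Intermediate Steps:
M(t) = 4 (M(t) = 2**2 = 4)
Z = 65874 (Z = 3*21958 = 65874)
1/(M(-102) + Z) = 1/(4 + 65874) = 1/65878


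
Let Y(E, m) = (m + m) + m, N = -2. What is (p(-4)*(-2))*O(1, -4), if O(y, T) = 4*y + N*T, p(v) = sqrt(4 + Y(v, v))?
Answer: -48*I*sqrt(2) ≈ -67.882*I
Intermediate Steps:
Y(E, m) = 3*m (Y(E, m) = 2*m + m = 3*m)
p(v) = sqrt(4 + 3*v)
O(y, T) = -2*T + 4*y (O(y, T) = 4*y - 2*T = -2*T + 4*y)
(p(-4)*(-2))*O(1, -4) = (sqrt(4 + 3*(-4))*(-2))*(-2*(-4) + 4*1) = (sqrt(4 - 12)*(-2))*(8 + 4) = (sqrt(-8)*(-2))*12 = ((2*I*sqrt(2))*(-2))*12 = -4*I*sqrt(2)*12 = -48*I*sqrt(2)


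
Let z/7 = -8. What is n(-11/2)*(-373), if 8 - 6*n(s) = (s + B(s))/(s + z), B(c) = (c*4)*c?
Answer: -50355/82 ≈ -614.08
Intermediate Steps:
z = -56 (z = 7*(-8) = -56)
B(c) = 4*c² (B(c) = (4*c)*c = 4*c²)
n(s) = 4/3 - (s + 4*s²)/(6*(-56 + s)) (n(s) = 4/3 - (s + 4*s²)/(6*(s - 56)) = 4/3 - (s + 4*s²)/(6*(-56 + s)))
n(-11/2)*(-373) = ((-448 - 4*(-11/2)² + 7*(-11/2))/(6*(-56 - 11/2)))*(-373) = ((-448 - 4*121/4 - 77/2)/(6*(-123/2)))*(-373) = ((⅙)*(-2/123)*(-448 - 121 - 77/2))*(-373) = ((⅙)*(-2/123)*(-1215/2))*(-373) = (135/82)*(-373) = -50355/82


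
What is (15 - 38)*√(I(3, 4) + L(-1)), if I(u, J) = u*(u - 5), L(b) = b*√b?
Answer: -23*√(-6 - I) ≈ -4.6787 + 56.532*I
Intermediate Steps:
L(b) = b^(3/2)
I(u, J) = u*(-5 + u)
(15 - 38)*√(I(3, 4) + L(-1)) = (15 - 38)*√(3*(-5 + 3) + (-1)^(3/2)) = -23*√(3*(-2) - I) = -23*√(-6 - I)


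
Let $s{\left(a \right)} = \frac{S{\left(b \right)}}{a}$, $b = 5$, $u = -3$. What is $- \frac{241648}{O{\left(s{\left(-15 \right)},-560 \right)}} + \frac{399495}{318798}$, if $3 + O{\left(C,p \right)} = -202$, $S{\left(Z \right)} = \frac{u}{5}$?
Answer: $\frac{25706265193}{21784530} \approx 1180.0$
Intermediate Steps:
$S{\left(Z \right)} = - \frac{3}{5}$
$s{\left(a \right)} = - \frac{3}{5 a}$
$O{\left(C,p \right)} = -205$ ($O{\left(C,p \right)} = -3 - 202 = -205$)
$- \frac{241648}{O{\left(s{\left(-15 \right)},-560 \right)}} + \frac{399495}{318798} = - \frac{241648}{-205} + \frac{399495}{318798} = \left(-241648\right) \left(- \frac{1}{205}\right) + 399495 \cdot \frac{1}{318798} = \frac{241648}{205} + \frac{133165}{106266} = \frac{25706265193}{21784530}$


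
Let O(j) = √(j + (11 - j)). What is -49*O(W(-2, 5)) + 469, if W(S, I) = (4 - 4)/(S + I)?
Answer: 469 - 49*√11 ≈ 306.49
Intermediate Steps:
W(S, I) = 0 (W(S, I) = 0/(I + S) = 0)
O(j) = √11
-49*O(W(-2, 5)) + 469 = -49*√11 + 469 = 469 - 49*√11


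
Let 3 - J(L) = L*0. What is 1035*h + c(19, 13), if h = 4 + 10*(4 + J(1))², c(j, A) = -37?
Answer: 511253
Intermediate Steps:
J(L) = 3 (J(L) = 3 - L*0 = 3 - 1*0 = 3 + 0 = 3)
h = 494 (h = 4 + 10*(4 + 3)² = 4 + 10*7² = 4 + 10*49 = 4 + 490 = 494)
1035*h + c(19, 13) = 1035*494 - 37 = 511290 - 37 = 511253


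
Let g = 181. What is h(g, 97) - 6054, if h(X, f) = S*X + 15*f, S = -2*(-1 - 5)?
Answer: -2427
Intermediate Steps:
S = 12 (S = -2*(-6) = 12)
h(X, f) = 12*X + 15*f
h(g, 97) - 6054 = (12*181 + 15*97) - 6054 = (2172 + 1455) - 6054 = 3627 - 6054 = -2427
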